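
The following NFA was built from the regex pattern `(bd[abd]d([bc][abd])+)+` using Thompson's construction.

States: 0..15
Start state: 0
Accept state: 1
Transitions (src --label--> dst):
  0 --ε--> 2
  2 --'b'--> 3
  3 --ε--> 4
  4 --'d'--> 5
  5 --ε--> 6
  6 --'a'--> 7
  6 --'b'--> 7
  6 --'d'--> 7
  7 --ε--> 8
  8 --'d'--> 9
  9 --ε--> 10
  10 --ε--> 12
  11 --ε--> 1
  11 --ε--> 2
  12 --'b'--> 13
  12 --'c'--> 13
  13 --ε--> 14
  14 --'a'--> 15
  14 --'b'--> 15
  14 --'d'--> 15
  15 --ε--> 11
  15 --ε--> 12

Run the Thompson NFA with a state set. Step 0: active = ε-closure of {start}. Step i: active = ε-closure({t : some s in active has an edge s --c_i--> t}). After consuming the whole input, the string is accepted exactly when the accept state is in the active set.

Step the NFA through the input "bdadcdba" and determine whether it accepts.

Answer: ACCEPT

Steps:
initial (ε-close {0}): {0,2}
'b' @ 1: {3,4}
'd' @ 2: {5,6}
'a' @ 3: {7,8}
'd' @ 4: {9,10,12}
'c' @ 5: {13,14}
'd' @ 6: {1,2,11,12,15}  (accept∈set)
'b' @ 7: {3,4,13,14}
'a' @ 8: {1,2,11,12,15}  (accept∈set)
end set {1,2,11,12,15} — state 1 in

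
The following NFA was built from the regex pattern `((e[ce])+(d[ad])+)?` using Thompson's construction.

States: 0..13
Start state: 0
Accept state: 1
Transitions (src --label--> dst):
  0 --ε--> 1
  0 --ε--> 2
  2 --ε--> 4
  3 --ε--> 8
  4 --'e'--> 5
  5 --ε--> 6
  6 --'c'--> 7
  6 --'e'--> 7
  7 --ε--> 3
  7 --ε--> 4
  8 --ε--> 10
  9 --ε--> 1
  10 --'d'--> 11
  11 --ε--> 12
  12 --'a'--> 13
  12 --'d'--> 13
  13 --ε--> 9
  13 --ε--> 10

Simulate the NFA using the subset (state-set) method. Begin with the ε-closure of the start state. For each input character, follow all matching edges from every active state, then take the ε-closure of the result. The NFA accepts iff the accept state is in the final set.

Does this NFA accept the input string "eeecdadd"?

initial (ε-close {0}): {0,1,2,4}
'e' @ 1: {5,6}
'e' @ 2: {3,4,7,8,10}
'e' @ 3: {5,6}
'c' @ 4: {3,4,7,8,10}
'd' @ 5: {11,12}
'a' @ 6: {1,9,10,13}  [accepting]
'd' @ 7: {11,12}
'd' @ 8: {1,9,10,13}  [accepting]
end set {1,9,10,13} — state 1 in

Answer: ACCEPT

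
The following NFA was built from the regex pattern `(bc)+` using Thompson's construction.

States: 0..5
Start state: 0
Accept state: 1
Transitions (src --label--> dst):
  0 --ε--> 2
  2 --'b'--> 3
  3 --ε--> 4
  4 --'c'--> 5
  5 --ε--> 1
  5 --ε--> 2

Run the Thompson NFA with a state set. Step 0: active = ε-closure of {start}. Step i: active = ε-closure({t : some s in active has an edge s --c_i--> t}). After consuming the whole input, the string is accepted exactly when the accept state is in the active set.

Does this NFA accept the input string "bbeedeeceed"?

S₀ = ε-closure({0}) = {0,2}
'b' @ 1: {3,4}
'b' @ 2: {}  — no active states
rest 'eedeeceed' ignored (set empty)
end set {} — state 1 not in

Answer: REJECT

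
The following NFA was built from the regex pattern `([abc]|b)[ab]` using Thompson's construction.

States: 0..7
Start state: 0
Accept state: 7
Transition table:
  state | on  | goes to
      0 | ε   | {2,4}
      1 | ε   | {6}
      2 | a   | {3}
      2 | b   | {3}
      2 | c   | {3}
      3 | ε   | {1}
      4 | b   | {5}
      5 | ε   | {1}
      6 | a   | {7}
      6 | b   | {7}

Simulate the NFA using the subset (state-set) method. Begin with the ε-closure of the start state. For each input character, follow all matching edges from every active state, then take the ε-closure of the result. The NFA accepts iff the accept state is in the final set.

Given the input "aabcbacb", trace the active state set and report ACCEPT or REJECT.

initial (ε-close {0}): {0,2,4}
'a' @ 1: {1,3,6}
'a' @ 2: {7}  [accepting]
'b' @ 3: {}  — state set empty
rest 'cbacb' ignored (set empty)
end set {} — state 7 not in

Answer: REJECT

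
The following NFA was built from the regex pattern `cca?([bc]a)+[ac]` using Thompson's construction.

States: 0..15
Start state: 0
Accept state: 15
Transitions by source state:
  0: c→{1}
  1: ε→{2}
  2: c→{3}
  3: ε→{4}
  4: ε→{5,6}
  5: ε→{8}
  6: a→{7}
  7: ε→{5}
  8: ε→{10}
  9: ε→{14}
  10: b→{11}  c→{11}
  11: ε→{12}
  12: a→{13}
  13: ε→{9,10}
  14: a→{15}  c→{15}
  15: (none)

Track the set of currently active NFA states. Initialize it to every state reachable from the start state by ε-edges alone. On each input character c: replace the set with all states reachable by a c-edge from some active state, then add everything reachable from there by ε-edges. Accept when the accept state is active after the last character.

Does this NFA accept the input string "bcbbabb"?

S₀ = ε-closure({0}) = {0}
'b' @ 1: {}  — state set empty
rest 'cbbabb' ignored (set empty)
end set {} — state 15 not in

Answer: REJECT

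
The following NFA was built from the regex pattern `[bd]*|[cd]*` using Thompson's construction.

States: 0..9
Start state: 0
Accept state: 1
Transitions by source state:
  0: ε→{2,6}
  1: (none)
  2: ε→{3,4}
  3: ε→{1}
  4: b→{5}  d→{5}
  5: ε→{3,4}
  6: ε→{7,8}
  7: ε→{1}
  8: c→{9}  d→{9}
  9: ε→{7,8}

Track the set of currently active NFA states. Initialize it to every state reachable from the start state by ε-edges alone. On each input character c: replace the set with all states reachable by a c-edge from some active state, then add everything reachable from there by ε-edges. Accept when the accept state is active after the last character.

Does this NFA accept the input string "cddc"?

start: ε-closure({0}) = {0,1,2,3,4,6,7,8}
'c' @ 1: {1,7,8,9}  (accept∈set)
'd' @ 2: {1,7,8,9}  (accept∈set)
'd' @ 3: {1,7,8,9}  (accept∈set)
'c' @ 4: {1,7,8,9}  (accept∈set)
final: {1,7,8,9}; accept 1 in set

Answer: ACCEPT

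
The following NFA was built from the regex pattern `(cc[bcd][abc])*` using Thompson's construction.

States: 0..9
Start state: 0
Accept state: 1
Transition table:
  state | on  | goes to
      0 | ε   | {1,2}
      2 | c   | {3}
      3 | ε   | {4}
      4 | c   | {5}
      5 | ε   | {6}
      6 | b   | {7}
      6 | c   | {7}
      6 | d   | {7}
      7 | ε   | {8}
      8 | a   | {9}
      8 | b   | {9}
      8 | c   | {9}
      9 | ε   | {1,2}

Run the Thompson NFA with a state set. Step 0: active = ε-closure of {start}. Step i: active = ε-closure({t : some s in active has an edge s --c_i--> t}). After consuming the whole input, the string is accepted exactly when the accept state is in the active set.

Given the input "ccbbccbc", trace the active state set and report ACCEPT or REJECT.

Answer: ACCEPT

Trace:
S₀ = ε-closure({0}) = {0,1,2}
'c' @ 1: {3,4}
'c' @ 2: {5,6}
'b' @ 3: {7,8}
'b' @ 4: {1,2,9}  (accept∈set)
'c' @ 5: {3,4}
'c' @ 6: {5,6}
'b' @ 7: {7,8}
'c' @ 8: {1,2,9}  (accept∈set)
end set {1,2,9} — state 1 in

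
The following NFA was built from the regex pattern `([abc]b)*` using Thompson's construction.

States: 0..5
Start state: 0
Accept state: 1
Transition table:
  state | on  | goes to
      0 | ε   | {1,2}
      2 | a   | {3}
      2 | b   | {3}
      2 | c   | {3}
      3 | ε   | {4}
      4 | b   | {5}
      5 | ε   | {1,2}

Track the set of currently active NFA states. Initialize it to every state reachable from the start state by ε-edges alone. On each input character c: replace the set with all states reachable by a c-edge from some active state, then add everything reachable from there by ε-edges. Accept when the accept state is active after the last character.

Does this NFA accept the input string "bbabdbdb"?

S₀ = ε-closure({0}) = {0,1,2}
'b' @ 1: {3,4}
'b' @ 2: {1,2,5}  (accept∈set)
'a' @ 3: {3,4}
'b' @ 4: {1,2,5}  (accept∈set)
'd' @ 5: {}  — dead — no transitions
rest 'bdb' ignored (set empty)
after full input: {}  (accept=1 not in)

Answer: REJECT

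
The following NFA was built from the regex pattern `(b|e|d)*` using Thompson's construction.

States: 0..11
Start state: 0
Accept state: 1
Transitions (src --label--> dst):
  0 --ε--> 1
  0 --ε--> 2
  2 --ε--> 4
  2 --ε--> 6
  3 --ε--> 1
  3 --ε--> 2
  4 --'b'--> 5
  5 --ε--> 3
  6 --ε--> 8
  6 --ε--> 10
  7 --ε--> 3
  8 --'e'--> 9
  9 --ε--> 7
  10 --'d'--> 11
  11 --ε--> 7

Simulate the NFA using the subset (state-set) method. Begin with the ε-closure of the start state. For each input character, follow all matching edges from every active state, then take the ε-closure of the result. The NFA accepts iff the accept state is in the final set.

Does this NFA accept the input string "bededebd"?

Answer: ACCEPT

Steps:
S₀ = ε-closure({0}) = {0,1,2,4,6,8,10}
'b' @ 1: {1,2,3,4,5,6,8,10}  (accept∈set)
'e' @ 2: {1,2,3,4,6,7,8,9,10}  (accept∈set)
'd' @ 3: {1,2,3,4,6,7,8,10,11}  (accept∈set)
'e' @ 4: {1,2,3,4,6,7,8,9,10}  (accept∈set)
'd' @ 5: {1,2,3,4,6,7,8,10,11}  (accept∈set)
'e' @ 6: {1,2,3,4,6,7,8,9,10}  (accept∈set)
'b' @ 7: {1,2,3,4,5,6,8,10}  (accept∈set)
'd' @ 8: {1,2,3,4,6,7,8,10,11}  (accept∈set)
after full input: {1,2,3,4,6,7,8,10,11}  (accept=1 in)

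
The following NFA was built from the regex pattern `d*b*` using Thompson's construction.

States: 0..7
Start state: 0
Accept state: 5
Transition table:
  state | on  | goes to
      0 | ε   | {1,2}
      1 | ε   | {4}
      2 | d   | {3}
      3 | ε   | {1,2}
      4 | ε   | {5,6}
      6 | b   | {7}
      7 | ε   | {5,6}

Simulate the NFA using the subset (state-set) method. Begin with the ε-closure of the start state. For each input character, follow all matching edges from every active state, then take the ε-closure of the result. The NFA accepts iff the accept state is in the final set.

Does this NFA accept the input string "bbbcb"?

initial (ε-close {0}): {0,1,2,4,5,6}
'b' @ 1: {5,6,7}  ✓accept
'b' @ 2: {5,6,7}  ✓accept
'b' @ 3: {5,6,7}  ✓accept
'c' @ 4: {}  — no active states
rest 'b' ignored (set empty)
final: {}; accept 5 not in set

Answer: REJECT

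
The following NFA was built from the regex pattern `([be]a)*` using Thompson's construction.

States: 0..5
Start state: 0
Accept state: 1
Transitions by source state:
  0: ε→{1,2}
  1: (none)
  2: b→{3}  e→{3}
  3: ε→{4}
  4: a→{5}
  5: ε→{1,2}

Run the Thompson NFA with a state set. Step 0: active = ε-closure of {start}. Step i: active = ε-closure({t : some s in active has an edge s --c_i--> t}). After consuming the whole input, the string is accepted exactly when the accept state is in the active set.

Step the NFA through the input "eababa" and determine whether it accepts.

Answer: ACCEPT

Derivation:
S₀ = ε-closure({0}) = {0,1,2}
'e' @ 1: {3,4}
'a' @ 2: {1,2,5}  ✓accept
'b' @ 3: {3,4}
'a' @ 4: {1,2,5}  ✓accept
'b' @ 5: {3,4}
'a' @ 6: {1,2,5}  ✓accept
final: {1,2,5}; accept 1 in set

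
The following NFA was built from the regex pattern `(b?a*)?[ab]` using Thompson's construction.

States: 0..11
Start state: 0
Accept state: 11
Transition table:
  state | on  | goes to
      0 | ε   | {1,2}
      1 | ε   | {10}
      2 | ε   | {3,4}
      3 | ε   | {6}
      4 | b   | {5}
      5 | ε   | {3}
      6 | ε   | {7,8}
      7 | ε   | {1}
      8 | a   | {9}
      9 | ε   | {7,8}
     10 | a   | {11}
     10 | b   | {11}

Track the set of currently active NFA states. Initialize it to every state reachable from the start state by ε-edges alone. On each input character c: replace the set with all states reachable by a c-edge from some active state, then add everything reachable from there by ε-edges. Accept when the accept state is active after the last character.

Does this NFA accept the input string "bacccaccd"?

Answer: REJECT

Steps:
initial (ε-close {0}): {0,1,2,3,4,6,7,8,10}
'b' @ 1: {1,3,5,6,7,8,10,11}  ✓accept
'a' @ 2: {1,7,8,9,10,11}  ✓accept
'c' @ 3: {}  — no active states
rest 'ccaccd' ignored (set empty)
after full input: {}  (accept=11 not in)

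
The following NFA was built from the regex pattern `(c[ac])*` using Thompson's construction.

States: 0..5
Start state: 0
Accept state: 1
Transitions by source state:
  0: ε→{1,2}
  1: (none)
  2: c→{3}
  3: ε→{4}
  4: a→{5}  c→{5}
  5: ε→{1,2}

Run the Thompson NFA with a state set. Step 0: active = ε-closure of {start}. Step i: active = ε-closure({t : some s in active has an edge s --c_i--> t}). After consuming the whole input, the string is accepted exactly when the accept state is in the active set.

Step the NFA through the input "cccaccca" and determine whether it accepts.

initial (ε-close {0}): {0,1,2}
'c' @ 1: {3,4}
'c' @ 2: {1,2,5}  [accepting]
'c' @ 3: {3,4}
'a' @ 4: {1,2,5}  [accepting]
'c' @ 5: {3,4}
'c' @ 6: {1,2,5}  [accepting]
'c' @ 7: {3,4}
'a' @ 8: {1,2,5}  [accepting]
final: {1,2,5}; accept 1 in set

Answer: ACCEPT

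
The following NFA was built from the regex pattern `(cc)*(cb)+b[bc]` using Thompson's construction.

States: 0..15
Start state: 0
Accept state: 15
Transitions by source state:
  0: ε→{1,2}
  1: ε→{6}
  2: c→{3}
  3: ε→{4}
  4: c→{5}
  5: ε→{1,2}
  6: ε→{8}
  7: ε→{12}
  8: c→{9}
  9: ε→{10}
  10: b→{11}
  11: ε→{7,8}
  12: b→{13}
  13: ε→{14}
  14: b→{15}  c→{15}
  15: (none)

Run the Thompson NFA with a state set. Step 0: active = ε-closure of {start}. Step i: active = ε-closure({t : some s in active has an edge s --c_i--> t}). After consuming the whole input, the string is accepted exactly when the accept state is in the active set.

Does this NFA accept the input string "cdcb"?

Answer: REJECT

Trace:
start: ε-closure({0}) = {0,1,2,6,8}
'c' @ 1: {3,4,9,10}
'd' @ 2: {}  — dead — no transitions
rest 'cb' ignored (set empty)
final: {}; accept 15 not in set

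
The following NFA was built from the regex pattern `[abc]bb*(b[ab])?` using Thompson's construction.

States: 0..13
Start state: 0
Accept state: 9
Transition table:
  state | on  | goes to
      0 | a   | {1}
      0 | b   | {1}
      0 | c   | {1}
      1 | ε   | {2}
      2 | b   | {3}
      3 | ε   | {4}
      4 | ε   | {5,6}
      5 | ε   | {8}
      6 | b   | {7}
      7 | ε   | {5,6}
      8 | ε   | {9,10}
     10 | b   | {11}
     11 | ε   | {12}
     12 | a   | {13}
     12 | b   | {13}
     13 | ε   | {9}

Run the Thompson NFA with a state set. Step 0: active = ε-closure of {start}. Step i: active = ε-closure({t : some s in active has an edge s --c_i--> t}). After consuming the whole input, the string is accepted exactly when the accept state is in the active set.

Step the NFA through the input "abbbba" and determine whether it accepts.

S₀ = ε-closure({0}) = {0}
'a' @ 1: {1,2}
'b' @ 2: {3,4,5,6,8,9,10}  (accept∈set)
'b' @ 3: {5,6,7,8,9,10,11,12}  (accept∈set)
'b' @ 4: {5,6,7,8,9,10,11,12,13}  (accept∈set)
'b' @ 5: {5,6,7,8,9,10,11,12,13}  (accept∈set)
'a' @ 6: {9,13}  (accept∈set)
end set {9,13} — state 9 in

Answer: ACCEPT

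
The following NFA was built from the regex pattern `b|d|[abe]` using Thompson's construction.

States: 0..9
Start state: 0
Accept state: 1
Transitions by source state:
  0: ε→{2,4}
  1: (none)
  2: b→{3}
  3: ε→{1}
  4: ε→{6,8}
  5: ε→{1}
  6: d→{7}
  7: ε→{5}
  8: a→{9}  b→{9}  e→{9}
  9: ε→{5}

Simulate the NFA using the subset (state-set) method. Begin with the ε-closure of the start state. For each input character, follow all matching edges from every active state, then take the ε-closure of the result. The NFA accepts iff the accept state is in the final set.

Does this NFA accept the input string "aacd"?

Answer: REJECT

Trace:
start: ε-closure({0}) = {0,2,4,6,8}
'a' @ 1: {1,5,9}  (accept∈set)
'a' @ 2: {}  — state set empty
rest 'cd' ignored (set empty)
after full input: {}  (accept=1 not in)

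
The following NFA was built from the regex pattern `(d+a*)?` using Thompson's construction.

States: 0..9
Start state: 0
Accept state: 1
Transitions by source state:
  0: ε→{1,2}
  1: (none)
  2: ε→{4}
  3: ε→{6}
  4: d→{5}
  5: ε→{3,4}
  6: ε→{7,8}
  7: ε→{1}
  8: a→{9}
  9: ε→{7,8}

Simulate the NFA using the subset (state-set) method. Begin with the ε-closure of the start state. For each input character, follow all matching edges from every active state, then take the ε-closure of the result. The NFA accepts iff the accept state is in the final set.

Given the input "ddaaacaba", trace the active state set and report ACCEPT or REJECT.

Answer: REJECT

Derivation:
start: ε-closure({0}) = {0,1,2,4}
'd' @ 1: {1,3,4,5,6,7,8}  [accepting]
'd' @ 2: {1,3,4,5,6,7,8}  [accepting]
'a' @ 3: {1,7,8,9}  [accepting]
'a' @ 4: {1,7,8,9}  [accepting]
'a' @ 5: {1,7,8,9}  [accepting]
'c' @ 6: {}  — dead — no transitions
rest 'aba' ignored (set empty)
after full input: {}  (accept=1 not in)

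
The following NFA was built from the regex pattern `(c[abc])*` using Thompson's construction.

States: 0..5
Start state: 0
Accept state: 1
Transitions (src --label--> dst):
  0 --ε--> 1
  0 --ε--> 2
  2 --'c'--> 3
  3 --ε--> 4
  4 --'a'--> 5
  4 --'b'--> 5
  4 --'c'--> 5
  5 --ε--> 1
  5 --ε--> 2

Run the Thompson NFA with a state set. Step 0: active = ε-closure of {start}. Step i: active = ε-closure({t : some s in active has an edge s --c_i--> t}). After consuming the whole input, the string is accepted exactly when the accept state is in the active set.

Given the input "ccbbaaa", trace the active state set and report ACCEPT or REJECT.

Answer: REJECT

Steps:
initial (ε-close {0}): {0,1,2}
'c' @ 1: {3,4}
'c' @ 2: {1,2,5}  (accept∈set)
'b' @ 3: {}  — no active states
rest 'baaa' ignored (set empty)
final: {}; accept 1 not in set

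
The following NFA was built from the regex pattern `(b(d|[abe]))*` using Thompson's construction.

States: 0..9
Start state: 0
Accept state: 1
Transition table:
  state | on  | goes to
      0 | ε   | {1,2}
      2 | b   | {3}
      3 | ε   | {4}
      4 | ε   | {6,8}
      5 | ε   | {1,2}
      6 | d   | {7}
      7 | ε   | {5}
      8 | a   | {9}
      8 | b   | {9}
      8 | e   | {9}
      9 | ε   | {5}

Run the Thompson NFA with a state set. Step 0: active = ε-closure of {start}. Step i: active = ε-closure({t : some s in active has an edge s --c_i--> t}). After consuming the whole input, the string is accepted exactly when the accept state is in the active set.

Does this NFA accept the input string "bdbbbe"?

Answer: ACCEPT

Steps:
initial (ε-close {0}): {0,1,2}
'b' @ 1: {3,4,6,8}
'd' @ 2: {1,2,5,7}  (accept∈set)
'b' @ 3: {3,4,6,8}
'b' @ 4: {1,2,5,9}  (accept∈set)
'b' @ 5: {3,4,6,8}
'e' @ 6: {1,2,5,9}  (accept∈set)
final: {1,2,5,9}; accept 1 in set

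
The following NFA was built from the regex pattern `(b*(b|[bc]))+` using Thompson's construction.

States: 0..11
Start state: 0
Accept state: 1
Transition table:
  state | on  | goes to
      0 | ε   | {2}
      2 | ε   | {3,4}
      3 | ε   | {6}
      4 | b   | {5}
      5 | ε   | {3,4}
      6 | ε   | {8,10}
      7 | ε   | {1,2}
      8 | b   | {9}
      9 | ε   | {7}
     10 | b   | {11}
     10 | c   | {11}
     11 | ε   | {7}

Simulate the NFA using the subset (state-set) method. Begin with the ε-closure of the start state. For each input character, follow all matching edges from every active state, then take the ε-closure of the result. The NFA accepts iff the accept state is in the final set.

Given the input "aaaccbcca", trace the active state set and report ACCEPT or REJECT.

start: ε-closure({0}) = {0,2,3,4,6,8,10}
'a' @ 1: {}  — state set empty
rest 'aaccbcca' ignored (set empty)
end set {} — state 1 not in

Answer: REJECT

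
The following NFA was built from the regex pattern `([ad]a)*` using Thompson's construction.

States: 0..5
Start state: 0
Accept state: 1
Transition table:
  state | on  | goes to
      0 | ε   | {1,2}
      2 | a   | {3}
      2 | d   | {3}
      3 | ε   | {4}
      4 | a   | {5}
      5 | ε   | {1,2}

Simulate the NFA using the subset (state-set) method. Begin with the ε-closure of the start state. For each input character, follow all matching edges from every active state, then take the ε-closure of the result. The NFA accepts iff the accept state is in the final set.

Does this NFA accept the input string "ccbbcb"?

S₀ = ε-closure({0}) = {0,1,2}
'c' @ 1: {}  — dead — no transitions
rest 'cbbcb' ignored (set empty)
after full input: {}  (accept=1 not in)

Answer: REJECT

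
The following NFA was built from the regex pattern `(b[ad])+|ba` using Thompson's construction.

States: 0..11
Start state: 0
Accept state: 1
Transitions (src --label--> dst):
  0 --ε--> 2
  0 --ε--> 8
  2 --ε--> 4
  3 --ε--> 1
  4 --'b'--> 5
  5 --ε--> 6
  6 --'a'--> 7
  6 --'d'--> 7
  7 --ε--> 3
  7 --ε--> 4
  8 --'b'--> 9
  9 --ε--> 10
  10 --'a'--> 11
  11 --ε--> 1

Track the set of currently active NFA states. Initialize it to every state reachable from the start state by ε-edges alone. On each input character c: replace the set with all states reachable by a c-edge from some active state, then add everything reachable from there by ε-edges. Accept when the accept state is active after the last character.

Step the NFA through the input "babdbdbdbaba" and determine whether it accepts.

S₀ = ε-closure({0}) = {0,2,4,8}
'b' @ 1: {5,6,9,10}
'a' @ 2: {1,3,4,7,11}  ✓accept
'b' @ 3: {5,6}
'd' @ 4: {1,3,4,7}  ✓accept
'b' @ 5: {5,6}
'd' @ 6: {1,3,4,7}  ✓accept
'b' @ 7: {5,6}
'd' @ 8: {1,3,4,7}  ✓accept
'b' @ 9: {5,6}
'a' @ 10: {1,3,4,7}  ✓accept
'b' @ 11: {5,6}
'a' @ 12: {1,3,4,7}  ✓accept
end set {1,3,4,7} — state 1 in

Answer: ACCEPT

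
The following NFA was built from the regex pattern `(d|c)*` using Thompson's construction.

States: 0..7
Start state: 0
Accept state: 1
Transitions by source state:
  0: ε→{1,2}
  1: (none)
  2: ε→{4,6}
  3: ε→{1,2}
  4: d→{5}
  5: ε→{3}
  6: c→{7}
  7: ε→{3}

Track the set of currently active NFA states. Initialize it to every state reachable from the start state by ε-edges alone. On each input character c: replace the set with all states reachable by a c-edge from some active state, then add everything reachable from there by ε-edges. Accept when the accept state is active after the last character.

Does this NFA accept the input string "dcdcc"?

Answer: ACCEPT

Derivation:
start: ε-closure({0}) = {0,1,2,4,6}
'd' @ 1: {1,2,3,4,5,6}  (accept∈set)
'c' @ 2: {1,2,3,4,6,7}  (accept∈set)
'd' @ 3: {1,2,3,4,5,6}  (accept∈set)
'c' @ 4: {1,2,3,4,6,7}  (accept∈set)
'c' @ 5: {1,2,3,4,6,7}  (accept∈set)
final: {1,2,3,4,6,7}; accept 1 in set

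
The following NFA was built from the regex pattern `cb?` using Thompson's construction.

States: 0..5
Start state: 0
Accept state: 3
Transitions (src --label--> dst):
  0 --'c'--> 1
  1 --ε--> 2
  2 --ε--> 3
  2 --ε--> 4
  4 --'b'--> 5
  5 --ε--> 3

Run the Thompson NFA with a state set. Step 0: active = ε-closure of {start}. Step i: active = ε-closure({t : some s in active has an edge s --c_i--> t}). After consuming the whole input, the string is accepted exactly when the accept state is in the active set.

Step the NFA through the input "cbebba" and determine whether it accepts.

Answer: REJECT

Derivation:
initial (ε-close {0}): {0}
'c' @ 1: {1,2,3,4}  ✓accept
'b' @ 2: {3,5}  ✓accept
'e' @ 3: {}  — no active states
rest 'bba' ignored (set empty)
after full input: {}  (accept=3 not in)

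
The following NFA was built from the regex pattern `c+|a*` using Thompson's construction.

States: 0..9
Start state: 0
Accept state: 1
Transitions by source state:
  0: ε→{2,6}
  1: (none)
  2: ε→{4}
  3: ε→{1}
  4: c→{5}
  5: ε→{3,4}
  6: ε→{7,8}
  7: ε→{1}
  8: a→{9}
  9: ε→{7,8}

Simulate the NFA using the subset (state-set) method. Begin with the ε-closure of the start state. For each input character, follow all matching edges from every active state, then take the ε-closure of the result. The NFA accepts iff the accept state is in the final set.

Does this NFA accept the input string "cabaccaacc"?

initial (ε-close {0}): {0,1,2,4,6,7,8}
'c' @ 1: {1,3,4,5}  ✓accept
'a' @ 2: {}  — state set empty
rest 'baccaacc' ignored (set empty)
end set {} — state 1 not in

Answer: REJECT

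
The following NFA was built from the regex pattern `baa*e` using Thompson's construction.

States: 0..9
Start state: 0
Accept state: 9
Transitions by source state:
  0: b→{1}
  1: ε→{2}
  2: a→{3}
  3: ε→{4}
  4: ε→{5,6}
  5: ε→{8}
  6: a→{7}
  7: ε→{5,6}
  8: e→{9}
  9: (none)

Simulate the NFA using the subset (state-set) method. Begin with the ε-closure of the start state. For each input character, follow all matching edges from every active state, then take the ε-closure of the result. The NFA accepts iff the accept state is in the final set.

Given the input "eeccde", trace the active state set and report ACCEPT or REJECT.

start: ε-closure({0}) = {0}
'e' @ 1: {}  — state set empty
rest 'eccde' ignored (set empty)
end set {} — state 9 not in

Answer: REJECT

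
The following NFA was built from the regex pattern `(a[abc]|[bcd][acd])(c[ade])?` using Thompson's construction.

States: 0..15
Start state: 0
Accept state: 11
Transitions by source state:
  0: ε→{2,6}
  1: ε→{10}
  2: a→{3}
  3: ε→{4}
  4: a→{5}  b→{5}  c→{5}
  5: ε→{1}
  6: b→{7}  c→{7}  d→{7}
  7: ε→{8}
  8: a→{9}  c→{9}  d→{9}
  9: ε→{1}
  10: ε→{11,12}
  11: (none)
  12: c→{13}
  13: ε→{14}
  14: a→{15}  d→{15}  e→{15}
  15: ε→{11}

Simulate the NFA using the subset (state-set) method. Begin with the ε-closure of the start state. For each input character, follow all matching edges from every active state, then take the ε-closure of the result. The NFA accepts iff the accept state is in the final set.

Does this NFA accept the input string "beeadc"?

S₀ = ε-closure({0}) = {0,2,6}
'b' @ 1: {7,8}
'e' @ 2: {}  — state set empty
rest 'eadc' ignored (set empty)
end set {} — state 11 not in

Answer: REJECT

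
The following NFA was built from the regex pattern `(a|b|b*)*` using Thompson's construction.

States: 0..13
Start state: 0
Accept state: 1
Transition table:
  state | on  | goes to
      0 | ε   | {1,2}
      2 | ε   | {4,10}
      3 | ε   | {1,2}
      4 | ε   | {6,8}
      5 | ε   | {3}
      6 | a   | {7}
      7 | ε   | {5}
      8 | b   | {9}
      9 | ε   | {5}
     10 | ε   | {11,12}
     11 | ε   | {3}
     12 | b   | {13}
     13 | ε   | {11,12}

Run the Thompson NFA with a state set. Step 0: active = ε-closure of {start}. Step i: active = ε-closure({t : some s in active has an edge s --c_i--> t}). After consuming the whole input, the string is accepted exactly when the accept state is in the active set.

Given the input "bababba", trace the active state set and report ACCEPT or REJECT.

Answer: ACCEPT

Derivation:
start: ε-closure({0}) = {0,1,2,3,4,6,8,10,11,12}
'b' @ 1: {1,2,3,4,5,6,8,9,10,11,12,13}  (accept∈set)
'a' @ 2: {1,2,3,4,5,6,7,8,10,11,12}  (accept∈set)
'b' @ 3: {1,2,3,4,5,6,8,9,10,11,12,13}  (accept∈set)
'a' @ 4: {1,2,3,4,5,6,7,8,10,11,12}  (accept∈set)
'b' @ 5: {1,2,3,4,5,6,8,9,10,11,12,13}  (accept∈set)
'b' @ 6: {1,2,3,4,5,6,8,9,10,11,12,13}  (accept∈set)
'a' @ 7: {1,2,3,4,5,6,7,8,10,11,12}  (accept∈set)
after full input: {1,2,3,4,5,6,7,8,10,11,12}  (accept=1 in)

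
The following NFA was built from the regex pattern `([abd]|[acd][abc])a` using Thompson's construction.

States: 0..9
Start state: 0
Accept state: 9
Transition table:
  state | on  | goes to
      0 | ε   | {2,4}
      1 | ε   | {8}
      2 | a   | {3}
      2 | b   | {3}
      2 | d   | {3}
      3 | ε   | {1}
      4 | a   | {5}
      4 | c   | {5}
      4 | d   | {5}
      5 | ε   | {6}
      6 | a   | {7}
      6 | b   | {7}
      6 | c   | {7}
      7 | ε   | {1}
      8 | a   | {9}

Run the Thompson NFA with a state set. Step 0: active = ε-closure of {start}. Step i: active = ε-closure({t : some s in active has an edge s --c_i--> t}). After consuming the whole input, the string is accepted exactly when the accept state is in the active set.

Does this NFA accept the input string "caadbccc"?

Answer: REJECT

Trace:
initial (ε-close {0}): {0,2,4}
'c' @ 1: {5,6}
'a' @ 2: {1,7,8}
'a' @ 3: {9}  ✓accept
'd' @ 4: {}  — state set empty
rest 'bccc' ignored (set empty)
end set {} — state 9 not in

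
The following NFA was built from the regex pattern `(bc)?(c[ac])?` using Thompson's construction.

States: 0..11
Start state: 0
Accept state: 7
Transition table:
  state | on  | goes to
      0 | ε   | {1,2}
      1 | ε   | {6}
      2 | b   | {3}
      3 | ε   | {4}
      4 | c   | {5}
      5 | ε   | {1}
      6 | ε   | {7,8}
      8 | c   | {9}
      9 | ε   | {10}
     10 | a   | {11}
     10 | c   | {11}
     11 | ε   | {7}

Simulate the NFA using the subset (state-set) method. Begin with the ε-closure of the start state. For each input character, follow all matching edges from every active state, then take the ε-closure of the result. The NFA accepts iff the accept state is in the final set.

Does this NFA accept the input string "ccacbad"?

Answer: REJECT

Trace:
initial (ε-close {0}): {0,1,2,6,7,8}
'c' @ 1: {9,10}
'c' @ 2: {7,11}  ✓accept
'a' @ 3: {}  — no active states
rest 'cbad' ignored (set empty)
after full input: {}  (accept=7 not in)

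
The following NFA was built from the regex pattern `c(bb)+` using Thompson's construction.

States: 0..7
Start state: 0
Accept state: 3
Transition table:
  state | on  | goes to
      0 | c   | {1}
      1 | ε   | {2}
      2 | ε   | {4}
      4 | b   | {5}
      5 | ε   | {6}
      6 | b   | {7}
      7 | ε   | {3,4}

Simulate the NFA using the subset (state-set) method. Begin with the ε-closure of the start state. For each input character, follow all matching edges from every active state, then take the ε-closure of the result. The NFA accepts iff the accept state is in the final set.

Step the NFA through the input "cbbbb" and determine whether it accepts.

start: ε-closure({0}) = {0}
'c' @ 1: {1,2,4}
'b' @ 2: {5,6}
'b' @ 3: {3,4,7}  (accept∈set)
'b' @ 4: {5,6}
'b' @ 5: {3,4,7}  (accept∈set)
after full input: {3,4,7}  (accept=3 in)

Answer: ACCEPT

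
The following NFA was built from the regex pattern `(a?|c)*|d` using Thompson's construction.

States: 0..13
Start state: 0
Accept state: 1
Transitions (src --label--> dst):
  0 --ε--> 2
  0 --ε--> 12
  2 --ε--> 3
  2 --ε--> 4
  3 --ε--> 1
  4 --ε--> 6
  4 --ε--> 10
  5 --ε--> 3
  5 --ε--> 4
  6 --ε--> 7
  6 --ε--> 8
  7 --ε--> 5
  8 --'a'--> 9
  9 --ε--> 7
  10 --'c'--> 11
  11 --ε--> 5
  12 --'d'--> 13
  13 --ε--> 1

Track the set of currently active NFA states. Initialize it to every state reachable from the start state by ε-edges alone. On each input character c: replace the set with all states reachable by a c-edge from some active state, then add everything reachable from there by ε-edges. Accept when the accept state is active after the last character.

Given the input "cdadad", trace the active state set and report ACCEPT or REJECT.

Answer: REJECT

Trace:
S₀ = ε-closure({0}) = {0,1,2,3,4,5,6,7,8,10,12}
'c' @ 1: {1,3,4,5,6,7,8,10,11}  (accept∈set)
'd' @ 2: {}  — no active states
rest 'adad' ignored (set empty)
end set {} — state 1 not in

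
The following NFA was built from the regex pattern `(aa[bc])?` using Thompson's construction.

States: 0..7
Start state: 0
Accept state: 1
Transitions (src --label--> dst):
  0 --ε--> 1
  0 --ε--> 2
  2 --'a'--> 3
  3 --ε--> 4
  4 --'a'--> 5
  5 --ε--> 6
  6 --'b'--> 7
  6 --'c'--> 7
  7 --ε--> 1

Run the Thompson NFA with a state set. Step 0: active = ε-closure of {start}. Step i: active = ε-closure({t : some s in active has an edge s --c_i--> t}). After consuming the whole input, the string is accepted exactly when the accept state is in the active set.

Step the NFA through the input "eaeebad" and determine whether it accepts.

Answer: REJECT

Derivation:
start: ε-closure({0}) = {0,1,2}
'e' @ 1: {}  — state set empty
rest 'aeebad' ignored (set empty)
final: {}; accept 1 not in set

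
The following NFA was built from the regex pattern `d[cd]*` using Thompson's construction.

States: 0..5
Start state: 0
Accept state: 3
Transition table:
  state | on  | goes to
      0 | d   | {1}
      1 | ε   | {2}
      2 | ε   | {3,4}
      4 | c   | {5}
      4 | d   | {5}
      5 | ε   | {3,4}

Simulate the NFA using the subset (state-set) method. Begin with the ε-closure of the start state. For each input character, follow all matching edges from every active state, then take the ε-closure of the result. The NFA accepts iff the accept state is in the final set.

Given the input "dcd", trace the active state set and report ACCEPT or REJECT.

Answer: ACCEPT

Derivation:
initial (ε-close {0}): {0}
'd' @ 1: {1,2,3,4}  [accepting]
'c' @ 2: {3,4,5}  [accepting]
'd' @ 3: {3,4,5}  [accepting]
final: {3,4,5}; accept 3 in set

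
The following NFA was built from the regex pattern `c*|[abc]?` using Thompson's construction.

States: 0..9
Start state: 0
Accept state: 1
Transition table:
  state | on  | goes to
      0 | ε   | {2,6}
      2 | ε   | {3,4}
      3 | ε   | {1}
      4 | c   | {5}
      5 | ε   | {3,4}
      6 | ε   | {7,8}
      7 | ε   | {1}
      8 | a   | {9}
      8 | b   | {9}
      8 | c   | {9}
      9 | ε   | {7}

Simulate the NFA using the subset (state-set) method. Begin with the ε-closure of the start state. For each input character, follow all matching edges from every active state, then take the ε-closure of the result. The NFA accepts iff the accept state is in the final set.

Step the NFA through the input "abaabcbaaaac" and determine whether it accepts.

start: ε-closure({0}) = {0,1,2,3,4,6,7,8}
'a' @ 1: {1,7,9}  [accepting]
'b' @ 2: {}  — state set empty
rest 'aabcbaaaac' ignored (set empty)
end set {} — state 1 not in

Answer: REJECT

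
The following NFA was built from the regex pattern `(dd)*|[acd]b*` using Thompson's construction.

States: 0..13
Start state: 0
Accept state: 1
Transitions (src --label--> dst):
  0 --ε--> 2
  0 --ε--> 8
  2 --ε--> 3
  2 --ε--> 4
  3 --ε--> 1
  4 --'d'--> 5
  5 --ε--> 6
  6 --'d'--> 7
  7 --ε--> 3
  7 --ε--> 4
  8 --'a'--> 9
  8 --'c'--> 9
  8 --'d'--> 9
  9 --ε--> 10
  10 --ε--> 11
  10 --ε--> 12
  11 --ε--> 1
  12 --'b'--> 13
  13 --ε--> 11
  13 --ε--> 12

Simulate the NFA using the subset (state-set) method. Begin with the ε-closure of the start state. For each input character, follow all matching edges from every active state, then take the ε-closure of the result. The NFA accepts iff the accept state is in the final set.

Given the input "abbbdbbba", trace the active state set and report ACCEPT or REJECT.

start: ε-closure({0}) = {0,1,2,3,4,8}
'a' @ 1: {1,9,10,11,12}  ✓accept
'b' @ 2: {1,11,12,13}  ✓accept
'b' @ 3: {1,11,12,13}  ✓accept
'b' @ 4: {1,11,12,13}  ✓accept
'd' @ 5: {}  — dead — no transitions
rest 'bbba' ignored (set empty)
end set {} — state 1 not in

Answer: REJECT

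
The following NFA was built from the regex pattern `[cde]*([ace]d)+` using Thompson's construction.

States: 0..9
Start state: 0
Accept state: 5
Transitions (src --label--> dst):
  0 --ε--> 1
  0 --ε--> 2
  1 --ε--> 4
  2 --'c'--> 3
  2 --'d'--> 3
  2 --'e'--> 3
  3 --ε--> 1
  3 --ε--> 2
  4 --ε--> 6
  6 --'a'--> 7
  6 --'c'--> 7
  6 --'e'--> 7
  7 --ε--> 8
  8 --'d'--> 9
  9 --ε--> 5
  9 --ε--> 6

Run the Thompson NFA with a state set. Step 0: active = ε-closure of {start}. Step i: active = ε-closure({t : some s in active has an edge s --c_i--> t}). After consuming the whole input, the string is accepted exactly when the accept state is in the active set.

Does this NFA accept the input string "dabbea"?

Answer: REJECT

Trace:
initial (ε-close {0}): {0,1,2,4,6}
'd' @ 1: {1,2,3,4,6}
'a' @ 2: {7,8}
'b' @ 3: {}  — dead — no transitions
rest 'bea' ignored (set empty)
after full input: {}  (accept=5 not in)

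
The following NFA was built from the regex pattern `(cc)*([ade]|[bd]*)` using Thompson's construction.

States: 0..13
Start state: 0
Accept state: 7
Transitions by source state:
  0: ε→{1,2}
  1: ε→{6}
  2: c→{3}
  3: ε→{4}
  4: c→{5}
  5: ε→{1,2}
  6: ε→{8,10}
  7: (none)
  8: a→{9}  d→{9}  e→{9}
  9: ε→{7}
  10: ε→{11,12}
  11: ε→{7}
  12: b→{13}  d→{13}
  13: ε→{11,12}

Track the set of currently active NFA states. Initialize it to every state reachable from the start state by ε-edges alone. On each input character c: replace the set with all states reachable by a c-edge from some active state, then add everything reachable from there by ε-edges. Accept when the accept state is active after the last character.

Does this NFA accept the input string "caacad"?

Answer: REJECT

Steps:
S₀ = ε-closure({0}) = {0,1,2,6,7,8,10,11,12}
'c' @ 1: {3,4}
'a' @ 2: {}  — dead — no transitions
rest 'acad' ignored (set empty)
end set {} — state 7 not in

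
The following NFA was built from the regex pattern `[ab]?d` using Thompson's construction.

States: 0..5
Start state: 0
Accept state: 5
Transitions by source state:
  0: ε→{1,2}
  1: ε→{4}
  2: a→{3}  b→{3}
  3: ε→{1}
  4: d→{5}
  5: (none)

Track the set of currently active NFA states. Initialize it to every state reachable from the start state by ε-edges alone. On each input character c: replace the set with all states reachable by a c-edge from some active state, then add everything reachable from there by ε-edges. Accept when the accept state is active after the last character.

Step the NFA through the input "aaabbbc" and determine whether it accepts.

Answer: REJECT

Trace:
start: ε-closure({0}) = {0,1,2,4}
'a' @ 1: {1,3,4}
'a' @ 2: {}  — state set empty
rest 'abbbc' ignored (set empty)
final: {}; accept 5 not in set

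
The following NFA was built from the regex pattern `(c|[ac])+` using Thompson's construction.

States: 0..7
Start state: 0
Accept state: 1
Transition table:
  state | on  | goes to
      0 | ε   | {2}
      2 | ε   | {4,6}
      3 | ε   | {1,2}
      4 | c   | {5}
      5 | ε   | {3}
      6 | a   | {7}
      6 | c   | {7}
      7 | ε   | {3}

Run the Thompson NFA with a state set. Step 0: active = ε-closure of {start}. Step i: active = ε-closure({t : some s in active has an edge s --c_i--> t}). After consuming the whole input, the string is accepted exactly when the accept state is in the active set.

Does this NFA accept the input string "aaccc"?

initial (ε-close {0}): {0,2,4,6}
'a' @ 1: {1,2,3,4,6,7}  (accept∈set)
'a' @ 2: {1,2,3,4,6,7}  (accept∈set)
'c' @ 3: {1,2,3,4,5,6,7}  (accept∈set)
'c' @ 4: {1,2,3,4,5,6,7}  (accept∈set)
'c' @ 5: {1,2,3,4,5,6,7}  (accept∈set)
after full input: {1,2,3,4,5,6,7}  (accept=1 in)

Answer: ACCEPT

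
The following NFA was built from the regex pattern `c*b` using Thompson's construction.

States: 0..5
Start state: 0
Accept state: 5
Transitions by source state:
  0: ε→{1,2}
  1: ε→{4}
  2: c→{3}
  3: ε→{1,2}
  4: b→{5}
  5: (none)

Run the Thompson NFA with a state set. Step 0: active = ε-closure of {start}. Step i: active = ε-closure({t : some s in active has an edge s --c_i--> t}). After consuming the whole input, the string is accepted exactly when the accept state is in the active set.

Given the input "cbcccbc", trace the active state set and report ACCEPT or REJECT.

initial (ε-close {0}): {0,1,2,4}
'c' @ 1: {1,2,3,4}
'b' @ 2: {5}  [accepting]
'c' @ 3: {}  — no active states
rest 'ccbc' ignored (set empty)
after full input: {}  (accept=5 not in)

Answer: REJECT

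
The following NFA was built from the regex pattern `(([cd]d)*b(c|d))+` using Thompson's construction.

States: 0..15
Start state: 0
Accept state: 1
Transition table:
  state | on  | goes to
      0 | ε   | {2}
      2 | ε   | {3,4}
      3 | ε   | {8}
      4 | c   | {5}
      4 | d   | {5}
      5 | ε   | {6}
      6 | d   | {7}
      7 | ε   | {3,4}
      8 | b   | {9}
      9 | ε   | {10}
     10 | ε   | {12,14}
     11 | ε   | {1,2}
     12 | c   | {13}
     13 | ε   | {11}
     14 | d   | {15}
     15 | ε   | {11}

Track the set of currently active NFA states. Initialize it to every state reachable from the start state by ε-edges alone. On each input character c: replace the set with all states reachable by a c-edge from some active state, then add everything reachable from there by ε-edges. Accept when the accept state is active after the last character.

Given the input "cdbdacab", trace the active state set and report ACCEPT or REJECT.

initial (ε-close {0}): {0,2,3,4,8}
'c' @ 1: {5,6}
'd' @ 2: {3,4,7,8}
'b' @ 3: {9,10,12,14}
'd' @ 4: {1,2,3,4,8,11,15}  [accepting]
'a' @ 5: {}  — no active states
rest 'cab' ignored (set empty)
after full input: {}  (accept=1 not in)

Answer: REJECT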